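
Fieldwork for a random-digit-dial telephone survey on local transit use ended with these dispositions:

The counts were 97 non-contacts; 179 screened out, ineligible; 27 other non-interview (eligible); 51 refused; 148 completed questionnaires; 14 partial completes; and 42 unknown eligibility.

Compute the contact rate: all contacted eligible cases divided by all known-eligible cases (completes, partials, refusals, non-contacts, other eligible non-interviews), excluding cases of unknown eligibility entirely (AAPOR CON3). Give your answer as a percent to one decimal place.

71.2%

Numerator = 148 + 14 + 51 + 27 = 240
Denominator = 148 + 14 + 51 + 97 + 27 = 337
CON3 = 240 / 337 = 0.7122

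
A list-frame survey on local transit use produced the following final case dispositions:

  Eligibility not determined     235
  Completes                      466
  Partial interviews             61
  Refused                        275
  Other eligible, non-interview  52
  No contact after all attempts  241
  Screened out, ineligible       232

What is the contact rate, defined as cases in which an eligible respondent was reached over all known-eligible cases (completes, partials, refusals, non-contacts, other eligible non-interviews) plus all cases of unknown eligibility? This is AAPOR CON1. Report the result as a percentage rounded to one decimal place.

64.2%

Top → 466 + 61 + 275 + 52 = 854
Denominator → 466 + 61 + 275 + 241 + 52 + 235 = 1330
CON1 = 854 / 1330 = 0.6421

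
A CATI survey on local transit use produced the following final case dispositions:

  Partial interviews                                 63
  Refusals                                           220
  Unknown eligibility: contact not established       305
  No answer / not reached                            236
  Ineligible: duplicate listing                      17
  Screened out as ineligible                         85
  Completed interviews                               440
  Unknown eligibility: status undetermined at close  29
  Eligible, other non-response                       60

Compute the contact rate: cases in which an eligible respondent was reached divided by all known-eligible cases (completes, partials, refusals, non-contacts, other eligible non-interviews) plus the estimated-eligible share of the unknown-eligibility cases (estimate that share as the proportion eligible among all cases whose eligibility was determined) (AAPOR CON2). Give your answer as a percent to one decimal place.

59.2%

Undetermined eligibility = 305 + 29 = 334
Screened out, ineligible = 85 + 17 = 102
Top = 440 + 63 + 220 + 60 = 783
Determined eligible = 440 + 63 + 220 + 236 + 60 = 1019
e = 1019 / (1019 + 102) = 1019 / 1121 = 0.9090
Eligible share of unknowns = 0.9090 × 334 = 303.61
Denominator = 1019 + 303.61 = 1322.61
CON2 = 783 / 1322.61 = 0.5920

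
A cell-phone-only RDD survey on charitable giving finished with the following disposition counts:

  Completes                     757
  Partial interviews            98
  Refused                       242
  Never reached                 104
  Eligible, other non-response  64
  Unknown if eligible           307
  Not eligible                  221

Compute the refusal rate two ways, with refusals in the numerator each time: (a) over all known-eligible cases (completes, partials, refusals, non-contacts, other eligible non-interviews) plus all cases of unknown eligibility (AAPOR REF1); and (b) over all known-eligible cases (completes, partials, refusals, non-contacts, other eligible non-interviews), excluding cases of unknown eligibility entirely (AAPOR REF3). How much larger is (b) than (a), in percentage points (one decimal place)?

3.7

Num = 242
Denom = 757 + 98 + 242 + 104 + 64 + 307 = 1572
REF1 = 242 / 1572 = 0.1539
Denom = 757 + 98 + 242 + 104 + 64 = 1265
REF3 = 242 / 1265 = 0.1913
Difference = 19.13 − 15.39 = 3.74 percentage points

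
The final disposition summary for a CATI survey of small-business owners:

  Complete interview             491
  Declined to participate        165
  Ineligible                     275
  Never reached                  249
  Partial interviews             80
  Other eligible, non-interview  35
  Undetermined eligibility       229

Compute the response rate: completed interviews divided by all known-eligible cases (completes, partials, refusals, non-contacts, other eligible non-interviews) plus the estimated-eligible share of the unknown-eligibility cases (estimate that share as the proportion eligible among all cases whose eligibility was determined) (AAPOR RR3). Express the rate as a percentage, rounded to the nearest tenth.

Num = 491
Determined eligible = 491 + 80 + 165 + 249 + 35 = 1020
e = 1020 / (1020 + 275) = 1020 / 1295 = 0.7876
Estimated eligible among unknowns = 0.7876 × 229 = 180.36
Base = 1020 + 180.36 = 1200.36
RR3 = 491 / 1200.36 = 0.4090

40.9%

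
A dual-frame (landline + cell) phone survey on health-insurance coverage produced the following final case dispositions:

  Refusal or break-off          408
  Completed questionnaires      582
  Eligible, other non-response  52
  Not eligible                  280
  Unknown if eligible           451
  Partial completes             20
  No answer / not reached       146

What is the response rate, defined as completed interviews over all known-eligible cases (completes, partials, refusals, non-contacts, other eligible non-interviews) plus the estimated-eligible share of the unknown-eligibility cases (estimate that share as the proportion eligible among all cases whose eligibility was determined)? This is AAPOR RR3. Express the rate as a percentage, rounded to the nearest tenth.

37.0%

Num: 582
Known eligible: 582 + 20 + 408 + 146 + 52 = 1208
e = 1208 / (1208 + 280) = 1208 / 1488 = 0.8118
e × U: 0.8118 × 451 = 366.12
Denom: 1208 + 366.12 = 1574.12
RR3 = 582 / 1574.12 = 0.3697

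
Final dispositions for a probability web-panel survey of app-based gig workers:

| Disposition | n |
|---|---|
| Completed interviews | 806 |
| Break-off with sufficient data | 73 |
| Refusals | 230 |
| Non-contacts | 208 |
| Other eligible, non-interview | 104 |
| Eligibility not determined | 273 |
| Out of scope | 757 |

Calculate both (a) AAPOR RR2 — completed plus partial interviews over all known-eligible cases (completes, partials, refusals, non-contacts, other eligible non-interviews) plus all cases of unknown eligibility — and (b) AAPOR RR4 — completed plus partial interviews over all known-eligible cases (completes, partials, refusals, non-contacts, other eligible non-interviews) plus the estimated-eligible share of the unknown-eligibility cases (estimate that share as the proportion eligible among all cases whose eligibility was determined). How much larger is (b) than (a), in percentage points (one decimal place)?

3.1

Num: 806 + 73 = 879
Denominator: 806 + 73 + 230 + 208 + 104 + 273 = 1694
RR2 = 879 / 1694 = 0.5189
Determined eligible: 806 + 73 + 230 + 208 + 104 = 1421
e = 1421 / (1421 + 757) = 1421 / 2178 = 0.6524
Estimated eligible among unknowns: 0.6524 × 273 = 178.11
Denominator: 1421 + 178.11 = 1599.11
RR4 = 879 / 1599.11 = 0.5497
Difference = 54.97 − 51.89 = 3.08 percentage points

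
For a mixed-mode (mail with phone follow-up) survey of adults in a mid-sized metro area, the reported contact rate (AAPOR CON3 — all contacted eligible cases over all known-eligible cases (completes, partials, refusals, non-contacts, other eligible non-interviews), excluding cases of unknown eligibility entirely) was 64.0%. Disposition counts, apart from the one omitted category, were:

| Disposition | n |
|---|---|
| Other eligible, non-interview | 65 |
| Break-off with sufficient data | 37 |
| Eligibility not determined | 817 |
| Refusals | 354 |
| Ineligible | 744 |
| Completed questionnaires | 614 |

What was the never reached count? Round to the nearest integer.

602

Numerator → 614 + 37 + 354 + 65 = 1070
CON3 = 1070 / D = 0.640
D = 1070 / 0.640 = 1671.9
Remaining denominator categories sum to 1070
never reached = 1671.9 − 1070 ≈ 602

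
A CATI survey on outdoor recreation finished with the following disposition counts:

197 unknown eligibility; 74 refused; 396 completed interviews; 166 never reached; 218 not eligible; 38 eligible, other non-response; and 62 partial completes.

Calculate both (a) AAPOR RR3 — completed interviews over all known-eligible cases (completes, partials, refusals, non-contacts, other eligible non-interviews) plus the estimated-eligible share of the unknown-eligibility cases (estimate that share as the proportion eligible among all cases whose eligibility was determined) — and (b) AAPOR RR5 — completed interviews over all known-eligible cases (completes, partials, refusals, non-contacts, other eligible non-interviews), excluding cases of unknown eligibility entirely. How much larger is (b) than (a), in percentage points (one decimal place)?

Num: 396
Determined eligible: 396 + 62 + 74 + 166 + 38 = 736
e = 736 / (736 + 218) = 736 / 954 = 0.7715
Eligible share of unknowns: 0.7715 × 197 = 151.99
Base: 736 + 151.99 = 887.99
RR3 = 396 / 887.99 = 0.4460
Base: 396 + 62 + 74 + 166 + 38 = 736
RR5 = 396 / 736 = 0.5380
Difference = 53.80 − 44.60 = 9.20 percentage points

9.2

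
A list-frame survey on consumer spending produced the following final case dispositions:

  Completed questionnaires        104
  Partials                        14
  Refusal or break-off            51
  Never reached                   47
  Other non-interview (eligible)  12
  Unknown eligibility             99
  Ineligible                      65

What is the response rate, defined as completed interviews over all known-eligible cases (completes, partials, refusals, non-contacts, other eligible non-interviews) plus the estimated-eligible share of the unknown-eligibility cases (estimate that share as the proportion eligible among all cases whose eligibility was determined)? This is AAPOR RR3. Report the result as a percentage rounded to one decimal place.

34.1%

Num = 104
Eligible (known) = 104 + 14 + 51 + 47 + 12 = 228
e = 228 / (228 + 65) = 228 / 293 = 0.7782
Estimated eligible among unknowns = 0.7782 × 99 = 77.04
Denom = 228 + 77.04 = 305.04
RR3 = 104 / 305.04 = 0.3409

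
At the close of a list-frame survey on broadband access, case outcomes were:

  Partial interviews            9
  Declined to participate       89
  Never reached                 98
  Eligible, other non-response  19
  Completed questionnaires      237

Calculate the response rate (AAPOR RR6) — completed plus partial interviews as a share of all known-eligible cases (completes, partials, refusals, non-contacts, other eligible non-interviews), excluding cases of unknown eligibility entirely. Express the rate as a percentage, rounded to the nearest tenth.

Num → 237 + 9 = 246
Base → 237 + 9 + 89 + 98 + 19 = 452
RR6 = 246 / 452 = 0.5442

54.4%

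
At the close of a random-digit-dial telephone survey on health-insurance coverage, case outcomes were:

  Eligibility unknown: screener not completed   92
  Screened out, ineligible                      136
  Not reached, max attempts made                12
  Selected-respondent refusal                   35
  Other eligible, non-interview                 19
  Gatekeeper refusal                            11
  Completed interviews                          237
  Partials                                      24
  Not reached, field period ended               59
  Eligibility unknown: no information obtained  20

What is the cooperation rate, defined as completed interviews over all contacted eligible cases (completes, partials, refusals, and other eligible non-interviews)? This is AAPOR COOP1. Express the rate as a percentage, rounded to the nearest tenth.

Refusals = 11 + 35 = 46
No contact after all attempts = 59 + 12 = 71
Eligibility not determined = 92 + 20 = 112
Num → 237
Base → 237 + 24 + 46 + 19 = 326
COOP1 = 237 / 326 = 0.7270

72.7%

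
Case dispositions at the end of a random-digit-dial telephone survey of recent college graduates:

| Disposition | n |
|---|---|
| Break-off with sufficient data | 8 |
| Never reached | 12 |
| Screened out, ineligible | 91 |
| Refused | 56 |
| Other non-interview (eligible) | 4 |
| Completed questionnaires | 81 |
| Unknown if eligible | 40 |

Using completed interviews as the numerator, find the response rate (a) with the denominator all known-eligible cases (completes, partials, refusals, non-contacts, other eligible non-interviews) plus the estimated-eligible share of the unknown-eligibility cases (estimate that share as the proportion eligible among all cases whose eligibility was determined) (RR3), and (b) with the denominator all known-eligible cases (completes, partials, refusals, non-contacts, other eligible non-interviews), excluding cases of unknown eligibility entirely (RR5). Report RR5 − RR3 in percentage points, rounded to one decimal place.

6.9

Numerator → 81
Known eligible → 81 + 8 + 56 + 12 + 4 = 161
e = 161 / (161 + 91) = 161 / 252 = 0.6389
Estimated eligible among unknowns → 0.6389 × 40 = 25.56
Denominator → 161 + 25.56 = 186.56
RR3 = 81 / 186.56 = 0.4342
Denominator → 81 + 8 + 56 + 12 + 4 = 161
RR5 = 81 / 161 = 0.5031
Difference = 50.31 − 43.42 = 6.89 percentage points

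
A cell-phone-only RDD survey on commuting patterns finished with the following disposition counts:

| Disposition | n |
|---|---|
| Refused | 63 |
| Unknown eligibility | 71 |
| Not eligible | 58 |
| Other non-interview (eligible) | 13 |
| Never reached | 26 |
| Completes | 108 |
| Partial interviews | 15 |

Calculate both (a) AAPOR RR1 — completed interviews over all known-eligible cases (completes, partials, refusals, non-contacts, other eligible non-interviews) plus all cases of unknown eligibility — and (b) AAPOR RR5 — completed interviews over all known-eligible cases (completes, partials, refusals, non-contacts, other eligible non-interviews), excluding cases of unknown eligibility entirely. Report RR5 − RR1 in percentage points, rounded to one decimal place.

11.5

Top: 108
Denom: 108 + 15 + 63 + 26 + 13 + 71 = 296
RR1 = 108 / 296 = 0.3649
Denom: 108 + 15 + 63 + 26 + 13 = 225
RR5 = 108 / 225 = 0.4800
Difference = 48.00 − 36.49 = 11.51 percentage points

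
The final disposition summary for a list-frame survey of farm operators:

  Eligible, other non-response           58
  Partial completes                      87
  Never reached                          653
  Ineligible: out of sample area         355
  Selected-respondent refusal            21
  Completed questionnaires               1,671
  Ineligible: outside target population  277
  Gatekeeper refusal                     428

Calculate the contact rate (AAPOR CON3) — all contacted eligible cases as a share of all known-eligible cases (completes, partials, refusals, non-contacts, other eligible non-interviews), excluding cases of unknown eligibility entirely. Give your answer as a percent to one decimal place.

Refusals = 428 + 21 = 449
Ineligible = 277 + 355 = 632
Num: 1671 + 87 + 449 + 58 = 2265
Base: 1671 + 87 + 449 + 653 + 58 = 2918
CON3 = 2265 / 2918 = 0.7762

77.6%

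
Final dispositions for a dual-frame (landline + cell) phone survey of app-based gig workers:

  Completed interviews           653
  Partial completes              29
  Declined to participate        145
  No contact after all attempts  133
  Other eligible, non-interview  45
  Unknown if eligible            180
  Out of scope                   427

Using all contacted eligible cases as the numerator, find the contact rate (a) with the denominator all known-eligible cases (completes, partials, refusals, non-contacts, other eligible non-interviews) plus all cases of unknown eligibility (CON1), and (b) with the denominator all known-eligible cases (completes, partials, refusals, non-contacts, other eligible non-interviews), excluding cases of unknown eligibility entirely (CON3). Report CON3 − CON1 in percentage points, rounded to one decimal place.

Numerator → 653 + 29 + 145 + 45 = 872
Denom → 653 + 29 + 145 + 133 + 45 + 180 = 1185
CON1 = 872 / 1185 = 0.7359
Denom → 653 + 29 + 145 + 133 + 45 = 1005
CON3 = 872 / 1005 = 0.8677
Difference = 86.77 − 73.59 = 13.18 percentage points

13.2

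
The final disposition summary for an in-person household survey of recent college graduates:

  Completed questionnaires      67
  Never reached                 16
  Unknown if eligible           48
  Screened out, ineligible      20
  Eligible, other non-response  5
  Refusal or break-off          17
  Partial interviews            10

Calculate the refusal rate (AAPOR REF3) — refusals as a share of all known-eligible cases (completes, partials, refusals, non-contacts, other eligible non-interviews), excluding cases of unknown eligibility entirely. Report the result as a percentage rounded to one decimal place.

Numerator = 17
Denominator = 67 + 10 + 17 + 16 + 5 = 115
REF3 = 17 / 115 = 0.1478

14.8%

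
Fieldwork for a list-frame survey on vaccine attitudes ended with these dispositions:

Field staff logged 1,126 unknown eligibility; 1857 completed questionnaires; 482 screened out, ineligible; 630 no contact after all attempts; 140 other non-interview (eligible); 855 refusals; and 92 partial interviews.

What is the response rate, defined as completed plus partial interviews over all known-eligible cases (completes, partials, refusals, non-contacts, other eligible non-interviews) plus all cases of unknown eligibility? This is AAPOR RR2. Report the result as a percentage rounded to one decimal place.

41.5%

Top: 1857 + 92 = 1949
Denominator: 1857 + 92 + 855 + 630 + 140 + 1126 = 4700
RR2 = 1949 / 4700 = 0.4147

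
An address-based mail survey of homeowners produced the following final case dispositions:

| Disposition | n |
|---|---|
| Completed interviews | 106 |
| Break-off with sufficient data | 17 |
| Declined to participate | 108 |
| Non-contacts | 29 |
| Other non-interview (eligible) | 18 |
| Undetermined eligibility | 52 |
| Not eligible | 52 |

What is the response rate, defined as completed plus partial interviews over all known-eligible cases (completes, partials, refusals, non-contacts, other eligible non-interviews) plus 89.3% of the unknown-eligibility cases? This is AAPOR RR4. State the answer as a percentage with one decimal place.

37.9%

Num → 106 + 17 = 123
Known eligible → 106 + 17 + 108 + 29 + 18 = 278
e × U → 0.8930 × 52 = 46.44
Denominator → 278 + 46.44 = 324.44
RR4 = 123 / 324.44 = 0.3791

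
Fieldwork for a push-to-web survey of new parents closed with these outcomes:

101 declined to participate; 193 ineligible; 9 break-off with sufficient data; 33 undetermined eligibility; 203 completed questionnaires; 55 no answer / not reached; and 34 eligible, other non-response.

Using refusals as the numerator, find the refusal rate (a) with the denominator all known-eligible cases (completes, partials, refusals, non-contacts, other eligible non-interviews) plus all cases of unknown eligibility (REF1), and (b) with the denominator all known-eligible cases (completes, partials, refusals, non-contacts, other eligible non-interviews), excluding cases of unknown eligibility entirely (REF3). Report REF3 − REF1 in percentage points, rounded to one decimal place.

1.9

Num: 101
Denom: 203 + 9 + 101 + 55 + 34 + 33 = 435
REF1 = 101 / 435 = 0.2322
Denom: 203 + 9 + 101 + 55 + 34 = 402
REF3 = 101 / 402 = 0.2512
Difference = 25.12 − 23.22 = 1.90 percentage points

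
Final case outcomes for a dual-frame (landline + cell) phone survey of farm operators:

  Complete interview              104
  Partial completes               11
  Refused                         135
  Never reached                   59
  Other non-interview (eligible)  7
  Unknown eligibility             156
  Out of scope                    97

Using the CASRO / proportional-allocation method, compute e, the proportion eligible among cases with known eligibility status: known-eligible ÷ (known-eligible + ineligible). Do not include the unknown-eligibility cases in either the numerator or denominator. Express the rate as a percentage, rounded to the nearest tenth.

Known eligible → 104 + 11 + 135 + 59 + 7 = 316
e = 316 / (316 + 97) = 316 / 413 = 0.7651

76.5%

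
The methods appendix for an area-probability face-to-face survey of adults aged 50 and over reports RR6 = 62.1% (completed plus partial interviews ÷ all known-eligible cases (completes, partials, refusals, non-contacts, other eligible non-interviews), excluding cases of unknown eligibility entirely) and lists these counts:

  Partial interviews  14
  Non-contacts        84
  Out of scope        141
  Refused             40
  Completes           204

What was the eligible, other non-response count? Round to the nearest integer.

Num = 204 + 14 = 218
RR6 = 218 / D = 0.621
D = 218 / 0.621 = 351.0
Remaining denominator categories sum to 342
eligible, other non-response = 351.0 − 342 ≈ 9

9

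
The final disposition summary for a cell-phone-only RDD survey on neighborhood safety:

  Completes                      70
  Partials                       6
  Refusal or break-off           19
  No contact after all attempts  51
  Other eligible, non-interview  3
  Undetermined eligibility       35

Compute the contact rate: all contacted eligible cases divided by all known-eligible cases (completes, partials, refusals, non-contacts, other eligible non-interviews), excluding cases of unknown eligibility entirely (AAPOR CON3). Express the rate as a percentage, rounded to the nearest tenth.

65.8%

Num = 70 + 6 + 19 + 3 = 98
Denominator = 70 + 6 + 19 + 51 + 3 = 149
CON3 = 98 / 149 = 0.6577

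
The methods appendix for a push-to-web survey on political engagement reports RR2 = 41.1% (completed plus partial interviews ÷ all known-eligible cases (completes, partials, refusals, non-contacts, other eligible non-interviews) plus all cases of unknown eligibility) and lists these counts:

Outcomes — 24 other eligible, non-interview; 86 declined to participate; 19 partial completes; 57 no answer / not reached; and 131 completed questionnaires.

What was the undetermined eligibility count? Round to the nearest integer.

48

Num = 131 + 19 = 150
RR2 = 150 / D = 0.411
D = 150 / 0.411 = 365.0
Rest of base = 317
undetermined eligibility = 365.0 − 317 ≈ 48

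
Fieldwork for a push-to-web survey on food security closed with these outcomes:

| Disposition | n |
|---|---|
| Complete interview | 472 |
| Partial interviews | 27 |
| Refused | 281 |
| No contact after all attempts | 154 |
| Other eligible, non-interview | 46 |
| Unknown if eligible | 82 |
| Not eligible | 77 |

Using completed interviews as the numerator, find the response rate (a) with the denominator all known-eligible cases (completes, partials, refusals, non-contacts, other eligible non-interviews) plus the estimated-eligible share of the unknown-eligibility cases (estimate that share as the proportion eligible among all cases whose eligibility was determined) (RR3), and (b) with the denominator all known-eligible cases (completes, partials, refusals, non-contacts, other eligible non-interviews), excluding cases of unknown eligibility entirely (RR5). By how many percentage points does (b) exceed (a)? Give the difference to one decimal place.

3.5

Top: 472
Determined eligible: 472 + 27 + 281 + 154 + 46 = 980
e = 980 / (980 + 77) = 980 / 1057 = 0.9272
Eligible share of unknowns: 0.9272 × 82 = 76.03
Denominator: 980 + 76.03 = 1056.03
RR3 = 472 / 1056.03 = 0.4470
Denominator: 472 + 27 + 281 + 154 + 46 = 980
RR5 = 472 / 980 = 0.4816
Difference = 48.16 − 44.70 = 3.46 percentage points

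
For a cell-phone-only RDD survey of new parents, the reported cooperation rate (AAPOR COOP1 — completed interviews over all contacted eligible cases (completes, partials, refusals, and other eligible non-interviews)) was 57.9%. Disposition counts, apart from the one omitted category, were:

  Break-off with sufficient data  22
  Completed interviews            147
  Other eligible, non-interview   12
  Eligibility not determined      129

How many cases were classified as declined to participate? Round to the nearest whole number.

73

COOP1 = 147 / D = 0.579
D = 147 / 0.579 = 253.9
Rest of base = 181
declined to participate = 253.9 − 181 ≈ 73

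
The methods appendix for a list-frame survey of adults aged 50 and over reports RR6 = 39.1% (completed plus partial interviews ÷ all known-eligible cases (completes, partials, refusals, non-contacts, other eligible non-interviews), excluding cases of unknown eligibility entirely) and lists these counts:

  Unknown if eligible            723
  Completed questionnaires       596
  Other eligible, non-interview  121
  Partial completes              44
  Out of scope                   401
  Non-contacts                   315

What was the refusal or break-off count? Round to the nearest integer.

Numerator → 596 + 44 = 640
RR6 = 640 / D = 0.391
D = 640 / 0.391 = 1636.8
Rest of base = 1076
refusal or break-off = 1636.8 − 1076 ≈ 561

561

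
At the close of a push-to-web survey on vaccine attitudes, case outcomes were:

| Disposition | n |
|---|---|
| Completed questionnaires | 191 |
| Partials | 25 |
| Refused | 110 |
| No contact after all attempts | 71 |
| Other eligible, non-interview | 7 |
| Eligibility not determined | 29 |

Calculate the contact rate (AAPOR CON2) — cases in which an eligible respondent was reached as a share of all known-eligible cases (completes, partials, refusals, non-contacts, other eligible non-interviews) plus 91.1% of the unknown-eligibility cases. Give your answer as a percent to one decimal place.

77.4%

Num: 191 + 25 + 110 + 7 = 333
Known eligible: 191 + 25 + 110 + 71 + 7 = 404
Eligible share of unknowns: 0.9110 × 29 = 26.42
Base: 404 + 26.42 = 430.42
CON2 = 333 / 430.42 = 0.7737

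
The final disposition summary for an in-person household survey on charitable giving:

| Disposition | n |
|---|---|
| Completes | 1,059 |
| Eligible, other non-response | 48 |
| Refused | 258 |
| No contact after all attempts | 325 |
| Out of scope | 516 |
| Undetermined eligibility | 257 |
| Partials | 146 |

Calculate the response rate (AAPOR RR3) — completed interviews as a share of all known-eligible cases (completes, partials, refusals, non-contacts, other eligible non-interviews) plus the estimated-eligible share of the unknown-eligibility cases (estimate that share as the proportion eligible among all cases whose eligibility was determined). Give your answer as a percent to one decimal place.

Top: 1059
Known eligible: 1059 + 146 + 258 + 325 + 48 = 1836
e = 1836 / (1836 + 516) = 1836 / 2352 = 0.7806
Estimated eligible among unknowns: 0.7806 × 257 = 200.61
Base: 1836 + 200.61 = 2036.61
RR3 = 1059 / 2036.61 = 0.5200

52.0%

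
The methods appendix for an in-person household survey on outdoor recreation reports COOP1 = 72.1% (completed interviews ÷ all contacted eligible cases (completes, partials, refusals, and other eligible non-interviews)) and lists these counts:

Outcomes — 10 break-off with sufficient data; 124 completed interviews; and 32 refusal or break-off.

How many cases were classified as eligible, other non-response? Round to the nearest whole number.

COOP1 = 124 / D = 0.721
D = 124 / 0.721 = 172.0
Remaining denominator categories sum to 166
eligible, other non-response = 172.0 − 166 ≈ 6

6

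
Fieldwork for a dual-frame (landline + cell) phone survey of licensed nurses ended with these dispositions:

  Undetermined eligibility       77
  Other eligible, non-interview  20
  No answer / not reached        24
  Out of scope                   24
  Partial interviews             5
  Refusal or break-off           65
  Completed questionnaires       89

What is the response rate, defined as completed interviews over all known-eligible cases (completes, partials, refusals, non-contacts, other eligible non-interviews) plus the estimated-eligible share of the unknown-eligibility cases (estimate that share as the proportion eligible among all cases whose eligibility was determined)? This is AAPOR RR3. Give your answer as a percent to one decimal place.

Num = 89
Eligible (known) = 89 + 5 + 65 + 24 + 20 = 203
e = 203 / (203 + 24) = 203 / 227 = 0.8943
Estimated eligible among unknowns = 0.8943 × 77 = 68.86
Denominator = 203 + 68.86 = 271.86
RR3 = 89 / 271.86 = 0.3274

32.7%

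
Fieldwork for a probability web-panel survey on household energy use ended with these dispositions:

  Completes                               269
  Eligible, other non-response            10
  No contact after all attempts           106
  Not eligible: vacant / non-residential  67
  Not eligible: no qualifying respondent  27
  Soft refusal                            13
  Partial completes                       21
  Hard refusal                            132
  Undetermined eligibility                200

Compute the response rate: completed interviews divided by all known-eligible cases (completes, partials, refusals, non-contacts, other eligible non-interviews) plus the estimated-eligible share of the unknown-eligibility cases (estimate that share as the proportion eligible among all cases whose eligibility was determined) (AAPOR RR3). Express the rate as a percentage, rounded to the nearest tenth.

37.3%

Refusals = 132 + 13 = 145
Out of scope = 27 + 67 = 94
Numerator → 269
Known eligible → 269 + 21 + 145 + 106 + 10 = 551
e = 551 / (551 + 94) = 551 / 645 = 0.8543
Eligible share of unknowns → 0.8543 × 200 = 170.86
Denominator → 551 + 170.86 = 721.86
RR3 = 269 / 721.86 = 0.3726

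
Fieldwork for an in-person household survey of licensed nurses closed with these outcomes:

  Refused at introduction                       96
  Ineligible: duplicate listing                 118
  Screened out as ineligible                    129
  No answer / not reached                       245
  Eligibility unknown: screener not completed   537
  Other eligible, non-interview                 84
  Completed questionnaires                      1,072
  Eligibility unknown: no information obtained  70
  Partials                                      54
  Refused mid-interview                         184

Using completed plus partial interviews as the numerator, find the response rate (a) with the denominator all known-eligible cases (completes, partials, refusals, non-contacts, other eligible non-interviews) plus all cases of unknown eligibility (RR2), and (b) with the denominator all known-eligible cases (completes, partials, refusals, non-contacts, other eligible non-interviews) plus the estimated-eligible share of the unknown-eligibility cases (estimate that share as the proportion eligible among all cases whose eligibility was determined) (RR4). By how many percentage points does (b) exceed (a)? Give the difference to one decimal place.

1.6

Declined to participate = 96 + 184 = 280
Eligibility not determined = 537 + 70 = 607
Not eligible = 129 + 118 = 247
Num: 1072 + 54 = 1126
Denom: 1072 + 54 + 280 + 245 + 84 + 607 = 2342
RR2 = 1126 / 2342 = 0.4808
Determined eligible: 1072 + 54 + 280 + 245 + 84 = 1735
e = 1735 / (1735 + 247) = 1735 / 1982 = 0.8754
Eligible share of unknowns: 0.8754 × 607 = 531.37
Denom: 1735 + 531.37 = 2266.37
RR4 = 1126 / 2266.37 = 0.4968
Difference = 49.68 − 48.08 = 1.60 percentage points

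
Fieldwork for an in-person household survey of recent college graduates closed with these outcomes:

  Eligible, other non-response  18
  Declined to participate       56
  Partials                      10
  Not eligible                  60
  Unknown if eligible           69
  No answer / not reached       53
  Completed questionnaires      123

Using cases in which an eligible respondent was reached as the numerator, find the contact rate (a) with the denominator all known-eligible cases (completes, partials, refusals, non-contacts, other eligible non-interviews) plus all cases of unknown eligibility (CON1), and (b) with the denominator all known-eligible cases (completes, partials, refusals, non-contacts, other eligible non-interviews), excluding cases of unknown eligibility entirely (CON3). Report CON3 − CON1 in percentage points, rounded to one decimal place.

16.7

Top = 123 + 10 + 56 + 18 = 207
Denom = 123 + 10 + 56 + 53 + 18 + 69 = 329
CON1 = 207 / 329 = 0.6292
Denom = 123 + 10 + 56 + 53 + 18 = 260
CON3 = 207 / 260 = 0.7962
Difference = 79.62 − 62.92 = 16.70 percentage points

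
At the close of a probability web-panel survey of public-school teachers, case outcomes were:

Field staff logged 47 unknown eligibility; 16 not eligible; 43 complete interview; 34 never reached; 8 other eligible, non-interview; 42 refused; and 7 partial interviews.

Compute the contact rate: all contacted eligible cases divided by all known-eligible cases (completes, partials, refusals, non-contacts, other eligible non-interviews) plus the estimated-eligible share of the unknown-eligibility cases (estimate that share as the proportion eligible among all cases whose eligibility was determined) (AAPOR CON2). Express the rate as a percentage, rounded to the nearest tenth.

Numerator = 43 + 7 + 42 + 8 = 100
Eligible (known) = 43 + 7 + 42 + 34 + 8 = 134
e = 134 / (134 + 16) = 134 / 150 = 0.8933
e × U = 0.8933 × 47 = 41.99
Denom = 134 + 41.99 = 175.99
CON2 = 100 / 175.99 = 0.5682

56.8%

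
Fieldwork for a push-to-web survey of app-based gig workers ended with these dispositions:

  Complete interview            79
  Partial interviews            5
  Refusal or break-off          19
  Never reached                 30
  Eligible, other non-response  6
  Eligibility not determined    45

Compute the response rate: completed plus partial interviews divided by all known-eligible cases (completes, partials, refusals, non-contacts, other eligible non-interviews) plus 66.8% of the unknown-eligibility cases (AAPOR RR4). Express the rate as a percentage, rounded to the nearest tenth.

Top → 79 + 5 = 84
Known eligible → 79 + 5 + 19 + 30 + 6 = 139
Eligible share of unknowns → 0.6680 × 45 = 30.06
Denominator → 139 + 30.06 = 169.06
RR4 = 84 / 169.06 = 0.4969

49.7%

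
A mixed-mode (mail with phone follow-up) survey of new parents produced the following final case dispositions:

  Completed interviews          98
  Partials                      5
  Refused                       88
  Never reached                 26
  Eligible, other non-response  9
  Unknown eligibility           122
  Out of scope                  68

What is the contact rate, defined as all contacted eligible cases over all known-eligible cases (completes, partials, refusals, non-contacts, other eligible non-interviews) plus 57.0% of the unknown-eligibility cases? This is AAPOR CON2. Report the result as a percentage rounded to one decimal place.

67.7%

Num = 98 + 5 + 88 + 9 = 200
Determined eligible = 98 + 5 + 88 + 26 + 9 = 226
Eligible share of unknowns = 0.5700 × 122 = 69.54
Denominator = 226 + 69.54 = 295.54
CON2 = 200 / 295.54 = 0.6767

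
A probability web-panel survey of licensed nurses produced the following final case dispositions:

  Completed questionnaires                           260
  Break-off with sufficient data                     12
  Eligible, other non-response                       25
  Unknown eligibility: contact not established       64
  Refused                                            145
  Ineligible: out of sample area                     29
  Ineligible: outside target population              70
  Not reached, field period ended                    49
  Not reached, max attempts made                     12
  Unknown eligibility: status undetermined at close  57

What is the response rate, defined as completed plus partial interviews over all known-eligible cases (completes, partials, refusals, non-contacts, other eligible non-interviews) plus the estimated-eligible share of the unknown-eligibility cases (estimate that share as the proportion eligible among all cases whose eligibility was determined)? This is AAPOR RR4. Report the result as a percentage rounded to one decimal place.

No contact after all attempts = 49 + 12 = 61
Unknown if eligible = 64 + 57 = 121
Screened out, ineligible = 70 + 29 = 99
Num: 260 + 12 = 272
Determined eligible: 260 + 12 + 145 + 61 + 25 = 503
e = 503 / (503 + 99) = 503 / 602 = 0.8355
Estimated eligible among unknowns: 0.8355 × 121 = 101.10
Base: 503 + 101.10 = 604.10
RR4 = 272 / 604.10 = 0.4503

45.0%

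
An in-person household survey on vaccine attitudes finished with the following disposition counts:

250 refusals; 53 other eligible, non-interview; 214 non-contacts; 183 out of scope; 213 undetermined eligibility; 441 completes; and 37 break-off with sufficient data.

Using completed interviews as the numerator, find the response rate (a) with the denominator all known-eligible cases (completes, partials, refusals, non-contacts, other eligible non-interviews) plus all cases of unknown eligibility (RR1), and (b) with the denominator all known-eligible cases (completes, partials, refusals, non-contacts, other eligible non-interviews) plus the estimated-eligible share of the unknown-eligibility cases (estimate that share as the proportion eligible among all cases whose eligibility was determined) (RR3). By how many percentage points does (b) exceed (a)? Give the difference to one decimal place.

1.0

Top: 441
Base: 441 + 37 + 250 + 214 + 53 + 213 = 1208
RR1 = 441 / 1208 = 0.3651
Eligible (known): 441 + 37 + 250 + 214 + 53 = 995
e = 995 / (995 + 183) = 995 / 1178 = 0.8447
Estimated eligible among unknowns: 0.8447 × 213 = 179.92
Base: 995 + 179.92 = 1174.92
RR3 = 441 / 1174.92 = 0.3753
Difference = 37.53 − 36.51 = 1.02 percentage points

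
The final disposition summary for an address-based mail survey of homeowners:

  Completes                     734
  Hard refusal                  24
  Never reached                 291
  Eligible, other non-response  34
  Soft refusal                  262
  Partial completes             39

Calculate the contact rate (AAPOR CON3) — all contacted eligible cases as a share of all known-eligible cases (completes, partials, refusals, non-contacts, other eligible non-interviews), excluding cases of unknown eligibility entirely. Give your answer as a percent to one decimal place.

Declined to participate = 24 + 262 = 286
Num → 734 + 39 + 286 + 34 = 1093
Base → 734 + 39 + 286 + 291 + 34 = 1384
CON3 = 1093 / 1384 = 0.7897

79.0%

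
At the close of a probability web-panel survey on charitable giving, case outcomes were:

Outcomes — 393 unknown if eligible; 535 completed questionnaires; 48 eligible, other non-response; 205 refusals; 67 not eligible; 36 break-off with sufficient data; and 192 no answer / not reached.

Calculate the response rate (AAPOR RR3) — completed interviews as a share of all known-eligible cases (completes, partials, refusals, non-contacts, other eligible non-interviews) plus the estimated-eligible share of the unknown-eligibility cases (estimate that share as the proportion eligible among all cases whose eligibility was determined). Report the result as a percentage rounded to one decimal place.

38.6%

Top: 535
Known eligible: 535 + 36 + 205 + 192 + 48 = 1016
e = 1016 / (1016 + 67) = 1016 / 1083 = 0.9381
e × U: 0.9381 × 393 = 368.67
Base: 1016 + 368.67 = 1384.67
RR3 = 535 / 1384.67 = 0.3864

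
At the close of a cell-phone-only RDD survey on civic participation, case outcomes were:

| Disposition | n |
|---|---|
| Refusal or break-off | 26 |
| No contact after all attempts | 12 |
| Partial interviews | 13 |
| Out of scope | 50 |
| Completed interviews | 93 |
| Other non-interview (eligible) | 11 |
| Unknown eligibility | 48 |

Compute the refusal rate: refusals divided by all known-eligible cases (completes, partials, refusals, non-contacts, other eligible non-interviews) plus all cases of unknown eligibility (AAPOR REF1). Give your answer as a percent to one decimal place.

12.8%

Top: 26
Base: 93 + 13 + 26 + 12 + 11 + 48 = 203
REF1 = 26 / 203 = 0.1281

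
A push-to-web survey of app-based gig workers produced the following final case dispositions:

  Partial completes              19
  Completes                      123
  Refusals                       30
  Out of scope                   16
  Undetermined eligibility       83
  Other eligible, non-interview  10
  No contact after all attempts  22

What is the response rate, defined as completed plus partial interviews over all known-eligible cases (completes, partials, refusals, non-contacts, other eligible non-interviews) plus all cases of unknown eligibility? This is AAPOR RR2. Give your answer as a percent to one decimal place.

Num = 123 + 19 = 142
Base = 123 + 19 + 30 + 22 + 10 + 83 = 287
RR2 = 142 / 287 = 0.4948

49.5%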